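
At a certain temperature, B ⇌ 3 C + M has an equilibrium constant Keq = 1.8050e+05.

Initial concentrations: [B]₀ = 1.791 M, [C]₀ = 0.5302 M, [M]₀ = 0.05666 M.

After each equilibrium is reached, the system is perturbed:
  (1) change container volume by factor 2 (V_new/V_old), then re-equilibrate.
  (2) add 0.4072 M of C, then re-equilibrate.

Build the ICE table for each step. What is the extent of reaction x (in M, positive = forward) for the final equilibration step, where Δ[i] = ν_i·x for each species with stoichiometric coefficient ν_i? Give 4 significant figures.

x = -6.2261e-05 M

Q₀ = 0.004715 vs Keq = 1.8050e+05 ⇒ Q<K, forward
Step 1:
                  B         C         M
  init        1.791    0.5302   0.05666
  Δ          -1.789     5.367     1.789
  eq       0.002097     5.897     1.846
  solve Keq expr → x = 1.789; check Q = 1.8050e+05
Then change container volume by factor 2 (V_new/V_old).
Step 2:
                  B         C         M
  init     0.001048     2.948    0.9228
  Δ       -9.1679e-04   0.00275 9.1679e-04
  eq      1.3154e-04     2.951    0.9237
  solve Keq expr → x = 9.1679e-04; check Q = 1.8050e+05
Then add 0.4072 M of C.
Step 3:
                  B         C         M
  init    1.3154e-04     3.358    0.9237
  Δ       6.2261e-05 -1.8678e-04 -6.2261e-05
  eq      1.9380e-04     3.358    0.9236
  solve Keq expr → x = -6.2261e-05; check Q = 1.8050e+05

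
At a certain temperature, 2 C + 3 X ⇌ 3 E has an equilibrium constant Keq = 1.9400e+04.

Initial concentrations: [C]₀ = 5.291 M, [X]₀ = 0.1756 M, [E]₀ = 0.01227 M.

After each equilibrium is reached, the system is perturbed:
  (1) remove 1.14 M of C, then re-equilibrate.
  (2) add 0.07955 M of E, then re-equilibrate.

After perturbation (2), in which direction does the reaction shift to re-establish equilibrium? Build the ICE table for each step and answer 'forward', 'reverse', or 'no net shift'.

Q₀ = 1.2187e-05 vs Keq = 1.9400e+04 ⇒ Q<K, forward
Step 1:
                   C          X          E
  Initial      5.291     0.1756    0.01227
  Change     -0.1155    -0.1733     0.1733
  Equil        5.175   0.002308     0.1856
  solve Keq expr → x = 0.05776; check Q = 1.9400e+04
Then remove 1.14 M of C.
Step 2:
                   C          X          E
  Initial      4.035   0.002308     0.1856
  Change  2.7352e-04 4.1028e-04 -4.1028e-04
  Equil        4.036   0.002718     0.1852
  solve Keq expr → x = -1.3676e-04; check Q = 1.9400e+04
Then add 0.07955 M of E.
Step 3:
                   C          X          E
  Initial      4.036   0.002718     0.2647
  Change  7.6704e-04   0.001151  -0.001151
  Equil        4.037   0.003869     0.2636
  solve Keq expr → x = -3.8352e-04; check Q = 1.9400e+04

Direction: reverse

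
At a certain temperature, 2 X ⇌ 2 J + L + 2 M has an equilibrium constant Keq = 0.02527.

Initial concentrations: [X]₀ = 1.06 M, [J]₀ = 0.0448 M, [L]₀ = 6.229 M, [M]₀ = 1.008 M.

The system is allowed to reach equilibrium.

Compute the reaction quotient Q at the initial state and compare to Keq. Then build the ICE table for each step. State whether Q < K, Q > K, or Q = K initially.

Q₀ = 0.01131; Q < K (proceeds forward)

Q₀ = 0.01131 vs Keq = 0.02527 ⇒ Q<K, forward
Step 1:
                    X           J           L           M
  Initial        1.06      0.0448       6.229       1.008
  Change     -0.01963     0.01963    0.009816     0.01963
  Equil          1.04     0.06443       6.239       1.028
  solve Keq expr → x = 0.009816; check Q = 0.02527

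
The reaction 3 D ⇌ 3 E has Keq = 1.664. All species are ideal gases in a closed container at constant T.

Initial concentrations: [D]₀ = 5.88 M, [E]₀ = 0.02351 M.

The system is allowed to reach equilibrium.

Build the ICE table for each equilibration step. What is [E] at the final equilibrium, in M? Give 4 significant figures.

[E]_eq = 3.202 M

Q₀ = 6.3918e-08 vs Keq = 1.664 ⇒ Q<K, forward
Step 1:
                    D           E
  I              5.88     0.02351
  C            -3.178       3.178
  E             2.702       3.202
  solve Keq expr → x = 1.059; check Q = 1.664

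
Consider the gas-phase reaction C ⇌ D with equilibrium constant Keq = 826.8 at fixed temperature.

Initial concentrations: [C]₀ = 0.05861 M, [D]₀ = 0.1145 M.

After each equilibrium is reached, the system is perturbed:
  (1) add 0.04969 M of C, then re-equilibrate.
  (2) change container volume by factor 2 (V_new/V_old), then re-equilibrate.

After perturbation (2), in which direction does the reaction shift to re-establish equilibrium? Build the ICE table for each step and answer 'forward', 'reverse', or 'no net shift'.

Q₀ = 1.954 vs Keq = 826.8 ⇒ Q<K, forward
Step 1:
                    C           D
  init        0.05861      0.1145
  Δ           -0.0584      0.0584
  eq       2.0912e-04      0.1729
  solve Keq expr → x = 0.0584; check Q = 826.8
Then add 0.04969 M of C.
Step 2:
                    C           D
  init         0.0499      0.1729
  Δ          -0.04963     0.04963
  eq       2.6915e-04      0.2225
  solve Keq expr → x = 0.04963; check Q = 826.8
Then change container volume by factor 2 (V_new/V_old).
Step 3:
                    C           D
  init     1.3457e-04      0.1113
  Δ                 0           0
  eq       1.3457e-04      0.1113
  solve Keq expr → x = 0; check Q = 826.8

Direction: no net shift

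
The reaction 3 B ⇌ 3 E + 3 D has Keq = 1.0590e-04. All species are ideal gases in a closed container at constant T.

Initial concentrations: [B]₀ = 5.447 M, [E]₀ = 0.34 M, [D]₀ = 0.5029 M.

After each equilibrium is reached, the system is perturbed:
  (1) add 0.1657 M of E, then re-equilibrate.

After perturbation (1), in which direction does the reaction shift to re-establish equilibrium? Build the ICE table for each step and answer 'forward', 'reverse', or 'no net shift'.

Q₀ = 3.0932e-05 vs Keq = 1.0590e-04 ⇒ Q<K, forward
Step 1:
                   B          E          D
  I            5.447       0.34     0.5029
  C          -0.0886     0.0886     0.0886
  E            5.358     0.4286     0.5915
  solve Keq expr → x = 0.02953; check Q = 1.0590e-04
Then add 0.1657 M of E.
Step 2:
                   B          E          D
  I            5.358     0.5943     0.5915
  C           0.0854    -0.0854    -0.0854
  E            5.444     0.5089     0.5061
  solve Keq expr → x = -0.02847; check Q = 1.0590e-04

Direction: reverse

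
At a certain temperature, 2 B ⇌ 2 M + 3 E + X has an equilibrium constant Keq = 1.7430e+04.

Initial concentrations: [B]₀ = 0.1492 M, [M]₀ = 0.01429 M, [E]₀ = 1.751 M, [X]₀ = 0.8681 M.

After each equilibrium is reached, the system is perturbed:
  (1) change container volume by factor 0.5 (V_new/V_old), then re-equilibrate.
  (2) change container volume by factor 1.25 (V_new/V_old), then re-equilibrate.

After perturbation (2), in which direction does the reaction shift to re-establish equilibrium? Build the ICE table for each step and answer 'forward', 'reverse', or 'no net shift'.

Q₀ = 0.04275 vs Keq = 1.7430e+04 ⇒ Q<K, forward
Step 1:
                  B         M         E         X
  Initial    0.1492   0.01429     1.751    0.8681
  Change    -0.1459    0.1459    0.2189   0.07297
  Equil    0.003255    0.1602      1.97    0.9411
  solve Keq expr → x = 0.07297; check Q = 1.7430e+04
Then change container volume by factor 0.5 (V_new/V_old).
Step 2:
                  B         M         E         X
  Initial  0.006511    0.3205      3.94     1.882
  Change    0.01778  -0.01778  -0.02667  -0.00889
  Equil     0.02429    0.3027     3.913     1.873
  solve Keq expr → x = -0.00889; check Q = 1.7430e+04
Then change container volume by factor 1.25 (V_new/V_old).
Step 3:
                  B         M         E         X
  Initial   0.01943    0.2422     3.131     1.499
  Change  -0.006583  0.006583  0.009875  0.003292
  Equil     0.01285    0.2487      3.14     1.502
  solve Keq expr → x = 0.003292; check Q = 1.7430e+04

Direction: forward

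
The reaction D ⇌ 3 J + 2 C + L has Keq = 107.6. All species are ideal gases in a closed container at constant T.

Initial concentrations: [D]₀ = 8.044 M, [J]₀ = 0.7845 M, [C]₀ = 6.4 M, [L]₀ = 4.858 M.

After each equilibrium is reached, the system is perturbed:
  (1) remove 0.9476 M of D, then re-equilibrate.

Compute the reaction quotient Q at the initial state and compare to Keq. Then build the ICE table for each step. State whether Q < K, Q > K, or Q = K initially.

Q₀ = 11.94 vs Keq = 107.6 ⇒ Q<K, forward
Step 1:
                   D          J          C          L
  I            8.044     0.7845        6.4      4.858
  C          -0.2431     0.7294     0.4863     0.2431
  E            7.801      1.514      6.886      5.101
  solve Keq expr → x = 0.2431; check Q = 107.6
Then remove 0.9476 M of D.
Step 2:
                   D          J          C          L
  I            6.853      1.514      6.886      5.101
  C          0.01855   -0.05565    -0.0371   -0.01855
  E            6.872      1.458      6.849      5.083
  solve Keq expr → x = -0.01855; check Q = 107.6

Q₀ = 11.94; Q < K (proceeds forward)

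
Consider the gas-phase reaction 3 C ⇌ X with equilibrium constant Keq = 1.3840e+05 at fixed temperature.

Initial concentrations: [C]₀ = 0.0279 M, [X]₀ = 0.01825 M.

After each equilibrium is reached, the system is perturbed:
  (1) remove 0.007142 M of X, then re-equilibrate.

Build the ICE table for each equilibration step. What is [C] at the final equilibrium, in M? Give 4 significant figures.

[C]_eq = 0.005131 M

Q₀ = 840.3 vs Keq = 1.3840e+05 ⇒ Q<K, forward
Step 1:
                    C           X
  init         0.0279     0.01825
  Δ           -0.0222      0.0074
  eq         0.005701     0.02565
  solve Keq expr → x = 0.0074; check Q = 1.3840e+05
Then remove 0.007142 M of X.
Step 2:
                    C           X
  init       0.005701     0.01851
  Δ       -5.7022e-04  1.9007e-04
  eq         0.005131      0.0187
  solve Keq expr → x = 1.9007e-04; check Q = 1.3840e+05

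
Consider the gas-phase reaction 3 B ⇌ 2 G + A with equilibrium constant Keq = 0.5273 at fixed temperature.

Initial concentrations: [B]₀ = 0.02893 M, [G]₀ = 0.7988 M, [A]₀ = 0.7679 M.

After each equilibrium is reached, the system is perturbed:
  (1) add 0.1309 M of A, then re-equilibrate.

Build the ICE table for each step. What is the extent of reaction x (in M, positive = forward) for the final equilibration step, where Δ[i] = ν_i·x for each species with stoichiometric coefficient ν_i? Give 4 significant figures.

Q₀ = 2.0237e+04 vs Keq = 0.5273 ⇒ Q>K, reverse
Step 1:
                    B           G           A
  init        0.02893      0.7988      0.7679
  Δ            0.5573     -0.3716     -0.1858
  eq           0.5863      0.4272      0.5821
  solve Keq expr → x = -0.1858; check Q = 0.5273
Then add 0.1309 M of A.
Step 2:
                    B           G           A
  init         0.5863      0.4272       0.713
  Δ            0.0234     -0.0156   -0.007801
  eq           0.6097      0.4116      0.7052
  solve Keq expr → x = -0.007801; check Q = 0.5273

x = -0.007801 M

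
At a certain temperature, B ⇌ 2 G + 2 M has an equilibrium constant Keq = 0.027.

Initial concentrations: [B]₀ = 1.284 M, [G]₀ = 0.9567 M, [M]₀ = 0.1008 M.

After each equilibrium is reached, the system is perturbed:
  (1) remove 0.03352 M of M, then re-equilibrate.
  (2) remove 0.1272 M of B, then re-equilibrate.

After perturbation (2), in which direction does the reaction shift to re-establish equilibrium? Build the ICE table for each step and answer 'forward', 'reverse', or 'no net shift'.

Q₀ = 0.007243 vs Keq = 0.027 ⇒ Q<K, forward
Step 1:
                    B           G           M
  Initial       1.284      0.9567      0.1008
  Change     -0.03834     0.07667     0.07667
  Equil         1.246       1.033      0.1775
  solve Keq expr → x = 0.03834; check Q = 0.027
Then remove 0.03352 M of M.
Step 2:
                    B           G           M
  Initial       1.246       1.033       0.144
  Change     -0.01394     0.02789     0.02789
  Equil         1.232       1.061      0.1718
  solve Keq expr → x = 0.01394; check Q = 0.027
Then remove 0.1272 M of B.
Step 3:
                    B           G           M
  Initial       1.105       1.061      0.1718
  Change     0.003825    -0.00765    -0.00765
  Equil         1.108       1.054      0.1642
  solve Keq expr → x = -0.003825; check Q = 0.027

Direction: reverse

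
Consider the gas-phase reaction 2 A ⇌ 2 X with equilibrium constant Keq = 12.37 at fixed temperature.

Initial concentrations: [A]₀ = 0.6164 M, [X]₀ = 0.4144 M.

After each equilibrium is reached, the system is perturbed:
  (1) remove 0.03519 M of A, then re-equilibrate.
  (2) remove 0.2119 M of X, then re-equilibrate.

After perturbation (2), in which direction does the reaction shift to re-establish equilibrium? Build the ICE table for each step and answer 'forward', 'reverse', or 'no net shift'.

Q₀ = 0.452 vs Keq = 12.37 ⇒ Q<K, forward
Step 1:
                  A         X
  init       0.6164    0.4144
  Δ         -0.3882    0.3882
  eq         0.2282    0.8026
  solve Keq expr → x = 0.1941; check Q = 12.37
Then remove 0.03519 M of A.
Step 2:
                  A         X
  init        0.193    0.8026
  Δ          0.0274   -0.0274
  eq         0.2204    0.7752
  solve Keq expr → x = -0.0137; check Q = 12.37
Then remove 0.2119 M of X.
Step 3:
                  A         X
  init       0.2204    0.5633
  Δ        -0.04691   0.04691
  eq         0.1735    0.6102
  solve Keq expr → x = 0.02346; check Q = 12.37

Direction: forward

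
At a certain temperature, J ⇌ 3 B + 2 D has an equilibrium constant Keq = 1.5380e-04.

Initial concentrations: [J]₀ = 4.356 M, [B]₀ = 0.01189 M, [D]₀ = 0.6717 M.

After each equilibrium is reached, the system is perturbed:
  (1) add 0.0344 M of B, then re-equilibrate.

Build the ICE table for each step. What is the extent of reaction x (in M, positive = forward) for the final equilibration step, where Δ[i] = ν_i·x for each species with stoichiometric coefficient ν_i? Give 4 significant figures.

Q₀ = 1.7410e-07 vs Keq = 1.5380e-04 ⇒ Q<K, forward
Step 1:
                    J           B           D
  init          4.356     0.01189      0.6717
  Δ          -0.03176     0.09527     0.06351
  eq            4.324      0.1072      0.7352
  solve Keq expr → x = 0.03176; check Q = 1.5380e-04
Then add 0.0344 M of B.
Step 2:
                    J           B           D
  init          4.324      0.1416      0.7352
  Δ           0.01072    -0.03217    -0.02145
  eq            4.335      0.1094      0.7138
  solve Keq expr → x = -0.01072; check Q = 1.5380e-04

x = -0.01072 M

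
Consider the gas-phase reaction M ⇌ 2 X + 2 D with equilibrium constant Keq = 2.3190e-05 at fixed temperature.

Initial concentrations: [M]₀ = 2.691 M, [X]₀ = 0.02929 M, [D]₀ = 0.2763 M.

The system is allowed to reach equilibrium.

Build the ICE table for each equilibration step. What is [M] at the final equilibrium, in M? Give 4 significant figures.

Q₀ = 2.4338e-05 vs Keq = 2.3190e-05 ⇒ Q>K, reverse
Step 1:
                    M           X           D
  I             2.691     0.02929      0.2763
  C        3.1599e-04 -6.3197e-04 -6.3197e-04
  E             2.691     0.02866      0.2757
  solve Keq expr → x = -3.1599e-04; check Q = 2.3190e-05

[M]_eq = 2.691 M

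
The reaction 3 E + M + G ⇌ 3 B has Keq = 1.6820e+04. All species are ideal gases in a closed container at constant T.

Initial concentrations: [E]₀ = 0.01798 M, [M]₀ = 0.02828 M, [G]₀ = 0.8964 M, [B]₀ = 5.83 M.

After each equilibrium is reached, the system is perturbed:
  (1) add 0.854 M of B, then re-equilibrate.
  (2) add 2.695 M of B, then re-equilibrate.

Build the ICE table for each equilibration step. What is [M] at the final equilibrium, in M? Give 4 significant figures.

Q₀ = 1.3448e+09 vs Keq = 1.6820e+04 ⇒ Q>K, reverse
Step 1:
                   E          M          G          B
  I          0.01798    0.02828     0.8964       5.83
  C           0.3765     0.1255     0.1255    -0.3765
  E           0.3944     0.1538      1.022      5.454
  solve Keq expr → x = -0.1255; check Q = 1.6820e+04
Then add 0.854 M of B.
Step 2:
                   E          M          G          B
  I           0.3944     0.1538      1.022      6.308
  C          0.04325    0.01442    0.01442   -0.04325
  E           0.4377     0.1682      1.036      6.264
  solve Keq expr → x = -0.01442; check Q = 1.6820e+04
Then add 2.695 M of B.
Step 3:
                   E          M          G          B
  I           0.4377     0.1682      1.036      8.959
  C           0.1272    0.04241    0.04241    -0.1272
  E           0.5649     0.2106      1.079      8.832
  solve Keq expr → x = -0.04241; check Q = 1.6820e+04

[M]_eq = 0.2106 M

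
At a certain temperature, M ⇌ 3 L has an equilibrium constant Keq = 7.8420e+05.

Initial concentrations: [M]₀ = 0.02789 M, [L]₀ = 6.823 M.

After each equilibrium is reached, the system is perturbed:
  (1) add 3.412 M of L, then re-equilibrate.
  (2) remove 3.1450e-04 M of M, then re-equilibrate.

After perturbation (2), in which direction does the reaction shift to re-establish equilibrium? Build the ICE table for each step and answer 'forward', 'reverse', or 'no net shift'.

Q₀ = 1.1389e+04 vs Keq = 7.8420e+05 ⇒ Q<K, forward
Step 1:
                    M           L
  Initial     0.02789       6.823
  Change     -0.02747     0.08241
  Equil    4.1990e-04       6.905
  solve Keq expr → x = 0.02747; check Q = 7.8420e+05
Then add 3.412 M of L.
Step 2:
                    M           L
  Initial  4.1990e-04       10.32
  Change   9.7941e-04   -0.002938
  Equil      0.001399       10.31
  solve Keq expr → x = -9.7941e-04; check Q = 7.8420e+05
Then remove 3.1450e-04 M of M.
Step 3:
                    M           L
  Initial    0.001085       10.31
  Change   3.1412e-04 -9.4235e-04
  Equil      0.001399       10.31
  solve Keq expr → x = -3.1412e-04; check Q = 7.8420e+05

Direction: reverse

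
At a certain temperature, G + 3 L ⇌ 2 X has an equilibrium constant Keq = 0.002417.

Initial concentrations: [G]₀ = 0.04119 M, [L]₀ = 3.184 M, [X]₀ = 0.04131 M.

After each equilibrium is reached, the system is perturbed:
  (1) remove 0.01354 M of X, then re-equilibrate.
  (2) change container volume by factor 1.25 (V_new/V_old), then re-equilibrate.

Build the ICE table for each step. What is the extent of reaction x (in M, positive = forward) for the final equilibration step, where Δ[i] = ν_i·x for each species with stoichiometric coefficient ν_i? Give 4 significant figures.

x = -0.002902 M

Q₀ = 0.001284 vs Keq = 0.002417 ⇒ Q<K, forward
Step 1:
                  G         L         X
  I         0.04119     3.184   0.04131
  C       -0.005517  -0.01655   0.01103
  E         0.03567     3.167   0.05234
  solve Keq expr → x = 0.005517; check Q = 0.002417
Then remove 0.01354 M of X.
Step 2:
                  G         L         X
  I         0.03567     3.167    0.0388
  C       -0.004786  -0.01436  0.009572
  E         0.03089     3.153   0.04838
  solve Keq expr → x = 0.004786; check Q = 0.002417
Then change container volume by factor 1.25 (V_new/V_old).
Step 3:
                  G         L         X
  I         0.02471     2.522    0.0387
  C        0.002902  0.008705 -0.005803
  E         0.02761     2.531    0.0329
  solve Keq expr → x = -0.002902; check Q = 0.002417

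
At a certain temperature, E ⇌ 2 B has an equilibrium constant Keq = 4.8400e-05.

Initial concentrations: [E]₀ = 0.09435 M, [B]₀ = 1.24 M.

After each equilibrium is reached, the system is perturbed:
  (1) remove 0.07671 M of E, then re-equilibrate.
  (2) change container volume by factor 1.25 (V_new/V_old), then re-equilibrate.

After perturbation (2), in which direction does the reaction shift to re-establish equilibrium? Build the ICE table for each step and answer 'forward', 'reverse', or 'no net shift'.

Q₀ = 16.3 vs Keq = 4.8400e-05 ⇒ Q>K, reverse
Step 1:
                  E         B
  I         0.09435      1.24
  C          0.6171    -1.234
  E          0.7114  0.005868
  solve Keq expr → x = -0.6171; check Q = 4.8400e-05
Then remove 0.07671 M of E.
Step 2:
                  E         B
  I          0.6347  0.005868
  C       1.6234e-04 -3.2467e-04
  E          0.6349  0.005543
  solve Keq expr → x = -1.6234e-04; check Q = 4.8400e-05
Then change container volume by factor 1.25 (V_new/V_old).
Step 3:
                  E         B
  I          0.5079  0.004435
  C       -2.6108e-04 5.2216e-04
  E          0.5076  0.004957
  solve Keq expr → x = 2.6108e-04; check Q = 4.8400e-05

Direction: forward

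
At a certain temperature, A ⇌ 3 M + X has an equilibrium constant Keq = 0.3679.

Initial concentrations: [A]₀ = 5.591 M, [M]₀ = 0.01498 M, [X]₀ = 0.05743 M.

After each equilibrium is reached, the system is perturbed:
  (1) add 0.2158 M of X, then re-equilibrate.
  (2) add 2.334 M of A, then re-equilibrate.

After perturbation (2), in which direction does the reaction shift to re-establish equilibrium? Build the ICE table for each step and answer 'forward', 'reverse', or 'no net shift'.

Q₀ = 3.4529e-08 vs Keq = 0.3679 ⇒ Q<K, forward
Step 1:
                    A           M           X
  I             5.591     0.01498     0.05743
  C           -0.4957       1.487      0.4957
  E             5.095       1.502      0.5531
  solve Keq expr → x = 0.4957; check Q = 0.3679
Then add 0.2158 M of X.
Step 2:
                    A           M           X
  I             5.095       1.502      0.7689
  C           0.04227     -0.1268    -0.04227
  E             5.138       1.375      0.7267
  solve Keq expr → x = -0.04227; check Q = 0.3679
Then add 2.334 M of A.
Step 3:
                    A           M           X
  I             7.472       1.375      0.7267
  C          -0.04873      0.1462     0.04873
  E             7.423       1.521      0.7754
  solve Keq expr → x = 0.04873; check Q = 0.3679

Direction: forward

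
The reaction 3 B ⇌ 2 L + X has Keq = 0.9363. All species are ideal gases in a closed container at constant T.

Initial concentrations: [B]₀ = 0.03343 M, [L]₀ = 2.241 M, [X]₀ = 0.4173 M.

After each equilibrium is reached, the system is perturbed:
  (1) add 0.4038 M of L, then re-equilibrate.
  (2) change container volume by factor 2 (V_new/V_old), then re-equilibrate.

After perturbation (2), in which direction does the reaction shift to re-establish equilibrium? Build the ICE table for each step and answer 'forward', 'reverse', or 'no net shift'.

Q₀ = 5.6095e+04 vs Keq = 0.9363 ⇒ Q>K, reverse
Step 1:
                    B           L           X
  I           0.03343       2.241      0.4173
  C            0.7681      -0.512      -0.256
  E            0.8015       1.729      0.1613
  solve Keq expr → x = -0.256; check Q = 0.9363
Then add 0.4038 M of L.
Step 2:
                    B           L           X
  I            0.8015       2.133      0.1613
  C           0.06508    -0.04339    -0.02169
  E            0.8666       2.089      0.1396
  solve Keq expr → x = -0.02169; check Q = 0.9363
Then change container volume by factor 2 (V_new/V_old).
Step 3:
                    B           L           X
  I            0.4333       1.045     0.06979
  C                 0           0           0
  E            0.4333       1.045     0.06979
  solve Keq expr → x = 0; check Q = 0.9363

Direction: no net shift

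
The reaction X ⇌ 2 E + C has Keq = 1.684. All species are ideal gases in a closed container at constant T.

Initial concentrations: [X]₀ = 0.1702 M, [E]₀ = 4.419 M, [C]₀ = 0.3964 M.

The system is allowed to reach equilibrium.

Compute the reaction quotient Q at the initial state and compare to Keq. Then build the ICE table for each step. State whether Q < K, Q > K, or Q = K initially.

Q₀ = 45.48 vs Keq = 1.684 ⇒ Q>K, reverse
Step 1:
                  X         E         C
  I          0.1702     4.419    0.3964
  C          0.3357   -0.6715   -0.3357
  E          0.5059     3.748   0.06067
  solve Keq expr → x = -0.3357; check Q = 1.684

Q₀ = 45.48; Q > K (proceeds reverse)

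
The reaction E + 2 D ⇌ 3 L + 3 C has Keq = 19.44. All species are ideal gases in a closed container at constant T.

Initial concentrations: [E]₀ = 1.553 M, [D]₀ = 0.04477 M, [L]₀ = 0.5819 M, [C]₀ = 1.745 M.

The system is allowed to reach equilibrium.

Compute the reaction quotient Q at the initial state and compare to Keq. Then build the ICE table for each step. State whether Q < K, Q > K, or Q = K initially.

Q₀ = 336.3 vs Keq = 19.44 ⇒ Q>K, reverse
Step 1:
                   E          D          L          C
  Initial      1.553    0.04477     0.5819      1.745
  Change     0.03775    0.07549    -0.1132    -0.1132
  Equil        1.591     0.1203     0.4687      1.632
  solve Keq expr → x = -0.03775; check Q = 19.44

Q₀ = 336.3; Q > K (proceeds reverse)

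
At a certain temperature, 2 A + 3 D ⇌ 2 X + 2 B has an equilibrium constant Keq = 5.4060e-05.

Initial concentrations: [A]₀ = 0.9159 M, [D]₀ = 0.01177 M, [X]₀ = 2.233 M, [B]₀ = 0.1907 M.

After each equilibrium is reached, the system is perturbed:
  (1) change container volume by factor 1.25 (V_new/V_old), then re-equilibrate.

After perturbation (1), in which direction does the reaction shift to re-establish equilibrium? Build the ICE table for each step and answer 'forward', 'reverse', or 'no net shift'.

Q₀ = 1.3257e+05 vs Keq = 5.4060e-05 ⇒ Q>K, reverse
Step 1:
                    A           D           X           B
  I            0.9159     0.01177       2.233      0.1907
  C            0.1901      0.2851     -0.1901     -0.1901
  E             1.106      0.2969       2.043  6.4378e-04
  solve Keq expr → x = -0.09503; check Q = 5.4060e-05
Then change container volume by factor 1.25 (V_new/V_old).
Step 2:
                    A           D           X           B
  I            0.8848      0.2375       1.634  5.1502e-04
  C        5.4093e-05  8.1139e-05 -5.4093e-05 -5.4093e-05
  E            0.8848      0.2376       1.634  4.6093e-04
  solve Keq expr → x = -2.7046e-05; check Q = 5.4060e-05

Direction: reverse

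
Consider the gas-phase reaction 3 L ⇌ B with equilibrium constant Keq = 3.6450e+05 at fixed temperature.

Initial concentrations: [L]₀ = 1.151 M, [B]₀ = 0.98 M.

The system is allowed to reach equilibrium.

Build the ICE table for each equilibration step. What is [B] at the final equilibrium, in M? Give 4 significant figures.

[B]_eq = 1.358 M

Q₀ = 0.6427 vs Keq = 3.6450e+05 ⇒ Q<K, forward
Step 1:
                    L           B
  Initial       1.151        0.98
  Change       -1.135      0.3785
  Equil        0.0155       1.358
  solve Keq expr → x = 0.3785; check Q = 3.6450e+05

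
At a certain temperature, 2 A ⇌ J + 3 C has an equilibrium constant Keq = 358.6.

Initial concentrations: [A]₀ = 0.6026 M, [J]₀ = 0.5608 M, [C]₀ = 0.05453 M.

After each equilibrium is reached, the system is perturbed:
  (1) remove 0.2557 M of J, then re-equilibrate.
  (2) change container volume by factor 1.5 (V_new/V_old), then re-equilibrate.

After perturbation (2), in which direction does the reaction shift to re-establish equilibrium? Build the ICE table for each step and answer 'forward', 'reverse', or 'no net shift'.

Direction: forward

Q₀ = 2.5041e-04 vs Keq = 358.6 ⇒ Q<K, forward
Step 1:
                   A          J          C
  Initial     0.6026     0.5608    0.05453
  Change     -0.5615     0.2807     0.8422
  Equil      0.04114     0.8415     0.8967
  solve Keq expr → x = 0.2807; check Q = 358.6
Then remove 0.2557 M of J.
Step 2:
                   A          J          C
  Initial    0.04114     0.5858     0.8967
  Change   -0.006188   0.003094   0.009282
  Equil      0.03495     0.5889      0.906
  solve Keq expr → x = 0.003094; check Q = 358.6
Then change container volume by factor 1.5 (V_new/V_old).
Step 3:
                   A          J          C
  Initial     0.0233     0.3926      0.604
  Change    -0.00727   0.003635    0.01091
  Equil      0.01603     0.3963     0.6149
  solve Keq expr → x = 0.003635; check Q = 358.6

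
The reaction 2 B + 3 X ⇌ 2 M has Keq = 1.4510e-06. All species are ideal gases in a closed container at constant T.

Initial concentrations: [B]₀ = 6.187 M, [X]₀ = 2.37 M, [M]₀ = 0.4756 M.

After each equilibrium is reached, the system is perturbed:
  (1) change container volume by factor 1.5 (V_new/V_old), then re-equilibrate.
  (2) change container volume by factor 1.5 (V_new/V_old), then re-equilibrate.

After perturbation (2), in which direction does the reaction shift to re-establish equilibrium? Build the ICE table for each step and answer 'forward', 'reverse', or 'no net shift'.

Direction: reverse

Q₀ = 4.4389e-04 vs Keq = 1.4510e-06 ⇒ Q>K, reverse
Step 1:
                   B          X          M
  I            6.187       2.37     0.4756
  C           0.4337     0.6506    -0.4337
  E            6.621      3.021    0.04187
  solve Keq expr → x = -0.2169; check Q = 1.4510e-06
Then change container volume by factor 1.5 (V_new/V_old).
Step 2:
                   B          X          M
  I            4.414      2.014    0.02791
  C          0.01246    0.01869   -0.01246
  E            4.426      2.032    0.01545
  solve Keq expr → x = -0.006231; check Q = 1.4510e-06
Then change container volume by factor 1.5 (V_new/V_old).
Step 3:
                   B          X          M
  I            2.951      1.355     0.0103
  C         0.004641   0.006961  -0.004641
  E            2.955      1.362   0.005658
  solve Keq expr → x = -0.00232; check Q = 1.4510e-06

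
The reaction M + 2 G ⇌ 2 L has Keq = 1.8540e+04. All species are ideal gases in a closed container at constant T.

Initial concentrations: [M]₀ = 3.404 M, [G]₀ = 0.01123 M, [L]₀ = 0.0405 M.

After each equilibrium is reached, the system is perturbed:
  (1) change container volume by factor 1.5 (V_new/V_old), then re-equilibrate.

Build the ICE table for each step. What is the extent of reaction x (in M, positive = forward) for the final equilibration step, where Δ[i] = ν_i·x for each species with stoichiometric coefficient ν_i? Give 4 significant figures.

x = -1.5303e-05 M

Q₀ = 3.821 vs Keq = 1.8540e+04 ⇒ Q<K, forward
Step 1:
                  M         G         L
  I           3.404   0.01123    0.0405
  C       -0.005512  -0.01102   0.01102
  E           3.398 2.0527e-04   0.05152
  solve Keq expr → x = 0.005512; check Q = 1.8540e+04
Then change container volume by factor 1.5 (V_new/V_old).
Step 2:
                  M         G         L
  I           2.266 1.3684e-04   0.03435
  C       1.5303e-05 3.0605e-05 -3.0605e-05
  E           2.266 1.6745e-04   0.03432
  solve Keq expr → x = -1.5303e-05; check Q = 1.8540e+04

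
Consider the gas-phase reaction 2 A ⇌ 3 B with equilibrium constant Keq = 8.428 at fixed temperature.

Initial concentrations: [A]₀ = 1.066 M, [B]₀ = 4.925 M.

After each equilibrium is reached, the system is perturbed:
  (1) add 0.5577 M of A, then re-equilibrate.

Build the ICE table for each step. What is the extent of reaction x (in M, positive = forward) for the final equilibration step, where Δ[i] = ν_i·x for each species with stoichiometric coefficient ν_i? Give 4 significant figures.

Q₀ = 105.1 vs Keq = 8.428 ⇒ Q>K, reverse
Step 1:
                   A          B
  Initial      1.066      4.925
  Change       1.048     -1.573
  Equil        2.114      3.352
  solve Keq expr → x = -0.5242; check Q = 8.428
Then add 0.5577 M of A.
Step 2:
                   A          B
  Initial      2.672      3.352
  Change     -0.2272     0.3408
  Equil        2.445      3.693
  solve Keq expr → x = 0.1136; check Q = 8.428

x = 0.1136 M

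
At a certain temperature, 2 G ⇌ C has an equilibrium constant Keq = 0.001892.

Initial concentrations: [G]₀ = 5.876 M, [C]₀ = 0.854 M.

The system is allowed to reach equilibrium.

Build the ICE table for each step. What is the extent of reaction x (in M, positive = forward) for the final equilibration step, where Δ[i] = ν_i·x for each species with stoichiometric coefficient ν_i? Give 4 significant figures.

Q₀ = 0.02473 vs Keq = 0.001892 ⇒ Q>K, reverse
Step 1:
                   G          C
  init         5.876      0.854
  Δ            1.502     -0.751
  eq           7.378      0.103
  solve Keq expr → x = -0.751; check Q = 0.001892

x = -0.751 M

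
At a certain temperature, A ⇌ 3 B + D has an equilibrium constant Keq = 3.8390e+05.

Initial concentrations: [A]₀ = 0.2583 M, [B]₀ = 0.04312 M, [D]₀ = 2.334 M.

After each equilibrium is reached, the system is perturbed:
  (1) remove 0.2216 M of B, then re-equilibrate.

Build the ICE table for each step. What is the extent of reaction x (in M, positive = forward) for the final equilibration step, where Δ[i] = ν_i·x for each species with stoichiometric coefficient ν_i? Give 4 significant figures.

x = 2.2635e-06 M

Q₀ = 7.2446e-04 vs Keq = 3.8390e+05 ⇒ Q<K, forward
Step 1:
                   A          B          D
  Initial     0.2583    0.04312      2.334
  Change     -0.2583     0.7749     0.2583
  Equil   3.6961e-06      0.818      2.592
  solve Keq expr → x = 0.2583; check Q = 3.8390e+05
Then remove 0.2216 M of B.
Step 2:
                   A          B          D
  Initial 3.6961e-06     0.5964      2.592
  Change  -2.2635e-06 6.7905e-06 2.2635e-06
  Equil   1.4326e-06     0.5964      2.592
  solve Keq expr → x = 2.2635e-06; check Q = 3.8390e+05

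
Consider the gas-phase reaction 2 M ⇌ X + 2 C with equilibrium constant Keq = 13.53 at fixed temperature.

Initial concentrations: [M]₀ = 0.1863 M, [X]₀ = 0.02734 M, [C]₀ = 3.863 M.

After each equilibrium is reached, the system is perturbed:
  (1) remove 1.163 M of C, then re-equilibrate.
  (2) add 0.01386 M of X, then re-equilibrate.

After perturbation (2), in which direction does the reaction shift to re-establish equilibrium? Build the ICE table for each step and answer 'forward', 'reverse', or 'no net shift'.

Direction: reverse

Q₀ = 11.75 vs Keq = 13.53 ⇒ Q<K, forward
Step 1:
                   M          X          C
  init        0.1863    0.02734      3.863
  Δ        -0.004864   0.002432   0.004864
  eq          0.1814    0.02977      3.868
  solve Keq expr → x = 0.002432; check Q = 13.53
Then remove 1.163 M of C.
Step 2:
                   M          X          C
  init        0.1814    0.02977      2.705
  Δ         -0.02697    0.01349    0.02697
  eq          0.1545    0.04326      2.732
  solve Keq expr → x = 0.01349; check Q = 13.53
Then add 0.01386 M of X.
Step 3:
                   M          X          C
  init        0.1545    0.05712      2.732
  Δ          0.01238  -0.006189   -0.01238
  eq          0.1668    0.05093      2.719
  solve Keq expr → x = -0.006189; check Q = 13.53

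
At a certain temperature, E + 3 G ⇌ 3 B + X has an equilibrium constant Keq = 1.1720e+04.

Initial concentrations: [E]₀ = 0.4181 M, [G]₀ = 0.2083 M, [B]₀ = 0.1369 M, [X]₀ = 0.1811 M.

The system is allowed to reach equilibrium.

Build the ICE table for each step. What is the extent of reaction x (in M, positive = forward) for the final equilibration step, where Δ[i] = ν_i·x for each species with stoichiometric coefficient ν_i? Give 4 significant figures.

x = 0.06511 M

Q₀ = 0.123 vs Keq = 1.1720e+04 ⇒ Q<K, forward
Step 1:
                    E           G           B           X
  init         0.4181      0.2083      0.1369      0.1811
  Δ          -0.06511     -0.1953      0.1953     0.06511
  eq            0.353     0.01297      0.3322      0.2462
  solve Keq expr → x = 0.06511; check Q = 1.1720e+04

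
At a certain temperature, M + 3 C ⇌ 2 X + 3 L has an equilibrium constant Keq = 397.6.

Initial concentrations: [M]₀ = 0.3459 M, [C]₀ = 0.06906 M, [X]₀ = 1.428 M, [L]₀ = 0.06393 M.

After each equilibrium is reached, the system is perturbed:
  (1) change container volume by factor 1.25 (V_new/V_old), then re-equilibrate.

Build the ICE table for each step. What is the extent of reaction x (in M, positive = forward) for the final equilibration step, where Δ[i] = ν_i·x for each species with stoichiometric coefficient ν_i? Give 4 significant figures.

x = 4.0967e-04 M

Q₀ = 4.677 vs Keq = 397.6 ⇒ Q<K, forward
Step 1:
                  M         C         X         L
  I          0.3459   0.06906     1.428   0.06393
  C        -0.01409  -0.04226   0.02817   0.04226
  E          0.3318    0.0268     1.456    0.1062
  solve Keq expr → x = 0.01409; check Q = 397.6
Then change container volume by factor 1.25 (V_new/V_old).
Step 2:
                  M         C         X         L
  I          0.2655   0.02144     1.165   0.08495
  C       -4.0967e-04 -0.001229 8.1934e-04  0.001229
  E           0.265   0.02021     1.166   0.08618
  solve Keq expr → x = 4.0967e-04; check Q = 397.6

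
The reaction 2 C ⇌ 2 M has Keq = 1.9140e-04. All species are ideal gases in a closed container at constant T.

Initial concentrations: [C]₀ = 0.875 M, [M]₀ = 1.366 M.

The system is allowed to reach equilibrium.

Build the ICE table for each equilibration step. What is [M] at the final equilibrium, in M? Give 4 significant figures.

[M]_eq = 0.03058 M

Q₀ = 2.437 vs Keq = 1.9140e-04 ⇒ Q>K, reverse
Step 1:
                    C           M
  init          0.875       1.366
  Δ             1.335      -1.335
  eq             2.21     0.03058
  solve Keq expr → x = -0.6677; check Q = 1.9140e-04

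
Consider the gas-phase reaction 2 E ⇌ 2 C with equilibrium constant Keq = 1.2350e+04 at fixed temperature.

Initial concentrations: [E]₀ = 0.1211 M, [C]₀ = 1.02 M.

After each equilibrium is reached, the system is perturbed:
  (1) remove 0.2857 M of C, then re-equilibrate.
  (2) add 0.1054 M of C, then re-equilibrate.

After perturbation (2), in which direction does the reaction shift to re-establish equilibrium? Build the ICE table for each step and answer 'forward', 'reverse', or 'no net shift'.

Direction: reverse

Q₀ = 70.94 vs Keq = 1.2350e+04 ⇒ Q<K, forward
Step 1:
                    E           C
  Initial      0.1211        1.02
  Change      -0.1109      0.1109
  Equil       0.01018       1.131
  solve Keq expr → x = 0.05546; check Q = 1.2350e+04
Then remove 0.2857 M of C.
Step 2:
                    E           C
  Initial     0.01018      0.8452
  Change    -0.002548    0.002548
  Equil      0.007629      0.8478
  solve Keq expr → x = 0.001274; check Q = 1.2350e+04
Then add 0.1054 M of C.
Step 3:
                    E           C
  Initial    0.007629      0.9532
  Change   9.3998e-04 -9.3998e-04
  Equil      0.008569      0.9522
  solve Keq expr → x = -4.6999e-04; check Q = 1.2350e+04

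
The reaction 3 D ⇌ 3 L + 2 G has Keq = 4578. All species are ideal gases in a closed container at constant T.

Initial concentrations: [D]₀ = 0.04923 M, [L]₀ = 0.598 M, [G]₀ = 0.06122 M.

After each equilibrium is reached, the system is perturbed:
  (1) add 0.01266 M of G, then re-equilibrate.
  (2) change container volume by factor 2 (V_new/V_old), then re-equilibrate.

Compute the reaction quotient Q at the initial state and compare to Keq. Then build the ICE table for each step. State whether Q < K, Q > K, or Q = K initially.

Q₀ = 6.717 vs Keq = 4578 ⇒ Q<K, forward
Step 1:
                    D           L           G
  I           0.04923       0.598     0.06122
  C          -0.04156     0.04156      0.0277
  E          0.007674      0.6396     0.08892
  solve Keq expr → x = 0.01385; check Q = 4578
Then add 0.01266 M of G.
Step 2:
                    D           L           G
  I          0.007674      0.6396      0.1016
  C        6.7828e-04 -6.7828e-04 -4.5219e-04
  E          0.008352      0.6389      0.1011
  solve Keq expr → x = -2.2609e-04; check Q = 4578
Then change container volume by factor 2 (V_new/V_old).
Step 3:
                    D           L           G
  I          0.004176      0.3194     0.05057
  C         -0.001498    0.001498  9.9882e-04
  E          0.002678      0.3209     0.05156
  solve Keq expr → x = 4.9941e-04; check Q = 4578

Q₀ = 6.717; Q < K (proceeds forward)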